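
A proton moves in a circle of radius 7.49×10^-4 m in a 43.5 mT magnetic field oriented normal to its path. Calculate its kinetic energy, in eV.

v = qBr/m = (1×1.60×10^-19)(0.0435)(7.49×10^-4) / (1.67×10^-27) = 3120 m/s.
K = ½mv² = 0.5·(1.67×10^-27)·(3120)² = 8.14×10^-21 J = 0.0509 eV.

K ≈ 0.0509 eV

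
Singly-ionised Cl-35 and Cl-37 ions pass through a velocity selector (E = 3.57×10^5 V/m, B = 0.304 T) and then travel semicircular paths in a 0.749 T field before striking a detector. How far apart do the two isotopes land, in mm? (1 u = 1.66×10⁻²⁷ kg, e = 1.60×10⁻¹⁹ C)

Both emerge at v = E/B₁ = 1.17×10^6 m/s.
r = mv/(qB₂), so r₁ = 0.5693 m and r₂ = 0.6019 m, giving Δr = 0.0325 m.
After a semicircle each ion lands a diameter 2r from the entry slit, so the separation is 2Δr = 0.0651 m.

Δd ≈ 65.1 mm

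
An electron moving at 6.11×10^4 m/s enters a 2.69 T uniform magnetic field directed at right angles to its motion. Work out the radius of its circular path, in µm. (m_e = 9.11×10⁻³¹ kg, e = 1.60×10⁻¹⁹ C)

The magnetic force provides the centripetal force: qvB = mv²/r, so r = mv/(qB).
r = (9.11×10^-31 kg)(6.11×10^4 m/s) / [(1×1.60×10^-19 C)(2.69 T)] = 1.29×10^-7 m.

r ≈ 0.129 µm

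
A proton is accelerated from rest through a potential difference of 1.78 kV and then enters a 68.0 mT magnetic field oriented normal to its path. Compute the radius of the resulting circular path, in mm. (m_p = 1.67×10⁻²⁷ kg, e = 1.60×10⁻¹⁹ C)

r ≈ 89.6 mm

The kinetic energy gained is K = qV = (1×1.60×10^-19)(1780) = 2.85×10^-16 J.
v = √(2K/m) = 5.84×10^5 m/s.
r = mv/(qB) = (1.67×10^-27)(5.84×10^5) / [(1×1.60×10^-19)(0.0680)] = 0.0896 m.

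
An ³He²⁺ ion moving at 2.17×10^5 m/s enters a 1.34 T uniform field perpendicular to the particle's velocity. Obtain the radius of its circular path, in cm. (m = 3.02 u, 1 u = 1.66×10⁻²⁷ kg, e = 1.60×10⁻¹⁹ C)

r ≈ 0.254 cm

The magnetic force provides the centripetal force: qvB = mv²/r, so r = mv/(qB).
r = (5.01×10^-27 kg)(2.17×10^5 m/s) / [(2×1.60×10^-19 C)(1.34 T)] = 2.54×10^-3 m.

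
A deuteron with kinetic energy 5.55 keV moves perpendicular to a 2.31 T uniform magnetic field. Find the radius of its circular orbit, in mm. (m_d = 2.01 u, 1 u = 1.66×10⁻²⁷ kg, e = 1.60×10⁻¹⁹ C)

Convert the energy: K = 5.55 keV = 8.88×10^-16 J.
v = √(2K/m) = √(2·8.88×10^-16/3.34×10^-27) = 7.30×10^5 m/s.
r = mv/(qB) = (3.34×10^-27)(7.30×10^5) / [(1×1.60×10^-19)(2.31)] = 6.59×10^-3 m.

r ≈ 6.59 mm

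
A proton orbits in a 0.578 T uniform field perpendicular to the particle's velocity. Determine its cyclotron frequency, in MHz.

f = qB/(2πm) = (1×1.60×10^-19)(0.578) / [2π(1.67×10^-27)] = 8.81×10^6 Hz.

f ≈ 8.81 MHz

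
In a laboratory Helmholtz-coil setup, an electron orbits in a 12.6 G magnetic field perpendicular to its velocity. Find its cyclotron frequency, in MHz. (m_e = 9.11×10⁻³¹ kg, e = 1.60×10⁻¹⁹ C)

f ≈ 35.2 MHz

f = qB/(2πm) = (1×1.60×10^-19)(1.26×10^-3) / [2π(9.11×10^-31)] = 3.52×10^7 Hz.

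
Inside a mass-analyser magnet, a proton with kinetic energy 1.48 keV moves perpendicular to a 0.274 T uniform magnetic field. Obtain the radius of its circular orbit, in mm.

Convert the energy: K = 1.48 keV = 2.37×10^-16 J.
v = √(2K/m) = √(2·2.37×10^-16/1.67×10^-27) = 5.33×10^5 m/s.
r = mv/(qB) = (1.67×10^-27)(5.33×10^5) / [(1×1.60×10^-19)(0.274)] = 0.0203 m.

r ≈ 20.3 mm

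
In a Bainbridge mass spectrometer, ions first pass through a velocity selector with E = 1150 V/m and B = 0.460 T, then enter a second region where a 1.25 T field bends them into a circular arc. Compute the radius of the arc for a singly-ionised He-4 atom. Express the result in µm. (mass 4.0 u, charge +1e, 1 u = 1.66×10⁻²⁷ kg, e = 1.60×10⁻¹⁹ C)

The selector passes v = E/B = 1150/0.460 = 2500 m/s.
In the deflection region, r = mv/(qB₂) = (6.64×10^-27)(2500) / [(1×1.60×10^-19)(1.25)] = 8.30×10^-5 m.

r ≈ 83.0 µm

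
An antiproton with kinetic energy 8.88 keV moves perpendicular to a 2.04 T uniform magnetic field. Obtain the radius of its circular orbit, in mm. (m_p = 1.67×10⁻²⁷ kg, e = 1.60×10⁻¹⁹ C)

Convert the energy: K = 8.88 keV = 1.42×10^-15 J.
v = √(2K/m) = √(2·1.42×10^-15/1.67×10^-27) = 1.30×10^6 m/s.
r = mv/(qB) = (1.67×10^-27)(1.30×10^6) / [(1×1.60×10^-19)(2.04)] = 6.67×10^-3 m.

r ≈ 6.67 mm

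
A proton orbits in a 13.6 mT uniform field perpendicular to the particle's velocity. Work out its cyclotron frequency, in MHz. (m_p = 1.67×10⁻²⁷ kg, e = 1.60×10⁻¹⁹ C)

f ≈ 0.207 MHz

f = qB/(2πm) = (1×1.60×10^-19)(0.0136) / [2π(1.67×10^-27)] = 2.07×10^5 Hz.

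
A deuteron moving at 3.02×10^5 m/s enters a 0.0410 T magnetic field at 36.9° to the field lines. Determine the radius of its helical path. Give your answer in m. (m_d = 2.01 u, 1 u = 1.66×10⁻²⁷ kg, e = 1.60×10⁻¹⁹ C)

r ≈ 0.0922 m

Only the perpendicular component v⊥ = v sin36.9° = 1.81×10^5 m/s is bent by the field.
r = m v⊥ /(qB) = (3.34×10^-27)(1.81×10^5) / [(1×1.60×10^-19)(0.0410)] = 0.0922 m.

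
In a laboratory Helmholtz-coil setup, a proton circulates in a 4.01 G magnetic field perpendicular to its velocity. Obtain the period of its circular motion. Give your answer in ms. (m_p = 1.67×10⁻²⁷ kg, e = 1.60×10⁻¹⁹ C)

The cyclotron period is independent of speed: T = 2πm/(qB).
T = 2π(1.67×10^-27) / [(1×1.60×10^-19)(4.01×10^-4)] = 1.64×10^-4 s.

T ≈ 0.164 ms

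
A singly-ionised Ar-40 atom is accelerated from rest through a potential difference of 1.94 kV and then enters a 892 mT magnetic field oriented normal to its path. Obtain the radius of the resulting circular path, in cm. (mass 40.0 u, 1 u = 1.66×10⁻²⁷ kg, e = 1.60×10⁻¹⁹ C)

r ≈ 4.50 cm

The kinetic energy gained is K = qV = (1×1.60×10^-19)(1940) = 3.10×10^-16 J.
v = √(2K/m) = 9.67×10^4 m/s.
r = mv/(qB) = (6.64×10^-26)(9.67×10^4) / [(1×1.60×10^-19)(0.892)] = 0.0450 m.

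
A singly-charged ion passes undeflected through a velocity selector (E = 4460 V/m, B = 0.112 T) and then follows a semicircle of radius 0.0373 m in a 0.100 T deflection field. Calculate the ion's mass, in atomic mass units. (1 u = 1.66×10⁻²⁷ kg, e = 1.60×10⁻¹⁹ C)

v = E/B₁ = 3.98×10^4 m/s.
From r = mv/(qB₂), m = qB₂r/v = (1×1.60×10^-19)(0.100)(0.0373) / (3.98×10^4) = 1.50×10^-26 kg.
In atomic mass units: m = 1.50×10^-26 / 1.66×10^-27 = 9.03 u.

m ≈ 9.03 u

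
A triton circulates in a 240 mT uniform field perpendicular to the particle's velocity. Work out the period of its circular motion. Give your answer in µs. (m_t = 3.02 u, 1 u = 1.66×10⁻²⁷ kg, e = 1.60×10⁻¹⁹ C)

T ≈ 0.820 µs

The cyclotron period is independent of speed: T = 2πm/(qB).
T = 2π(5.01×10^-27) / [(1×1.60×10^-19)(0.240)] = 8.20×10^-7 s.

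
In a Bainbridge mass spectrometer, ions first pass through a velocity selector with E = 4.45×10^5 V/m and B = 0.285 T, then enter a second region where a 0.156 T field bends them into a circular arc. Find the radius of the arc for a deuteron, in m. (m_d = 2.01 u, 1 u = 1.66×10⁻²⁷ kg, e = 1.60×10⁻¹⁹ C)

r ≈ 0.209 m

The selector passes v = E/B = 4.45×10^5/0.285 = 1.56×10^6 m/s.
In the deflection region, r = mv/(qB₂) = (3.34×10^-27)(1.56×10^6) / [(1×1.60×10^-19)(0.156)] = 0.209 m.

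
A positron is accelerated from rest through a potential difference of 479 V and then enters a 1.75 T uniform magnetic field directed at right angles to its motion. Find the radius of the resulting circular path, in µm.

The kinetic energy gained is K = qV = (1×1.60×10^-19)(479) = 7.66×10^-17 J.
v = √(2K/m) = 1.30×10^7 m/s.
r = mv/(qB) = (9.11×10^-31)(1.30×10^7) / [(1×1.60×10^-19)(1.75)] = 4.22×10^-5 m.

r ≈ 42.2 µm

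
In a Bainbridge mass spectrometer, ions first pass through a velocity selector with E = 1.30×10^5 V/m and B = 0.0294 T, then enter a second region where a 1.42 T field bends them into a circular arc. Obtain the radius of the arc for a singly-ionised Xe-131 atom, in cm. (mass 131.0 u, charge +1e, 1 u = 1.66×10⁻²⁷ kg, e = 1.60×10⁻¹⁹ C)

The selector passes v = E/B = 1.30×10^5/0.0294 = 4.42×10^6 m/s.
In the deflection region, r = mv/(qB₂) = (2.17×10^-25)(4.42×10^6) / [(1×1.60×10^-19)(1.42)] = 4.23 m.

r ≈ 423 cm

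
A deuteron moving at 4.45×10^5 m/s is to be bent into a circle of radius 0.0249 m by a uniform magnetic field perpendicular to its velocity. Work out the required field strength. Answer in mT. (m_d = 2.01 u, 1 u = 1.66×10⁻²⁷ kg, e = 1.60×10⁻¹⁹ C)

B ≈ 373 mT

qvB = mv²/r gives B = mv/(qr).
B = (3.34×10^-27)(4.45×10^5) / [(1×1.60×10^-19)(0.0249)] = 0.373 T.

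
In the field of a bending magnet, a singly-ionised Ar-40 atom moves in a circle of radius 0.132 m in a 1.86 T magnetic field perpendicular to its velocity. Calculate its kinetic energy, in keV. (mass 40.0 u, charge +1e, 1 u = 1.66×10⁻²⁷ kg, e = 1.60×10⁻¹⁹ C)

v = qBr/m = (1×1.60×10^-19)(1.86)(0.132) / (6.64×10^-26) = 5.92×10^5 m/s.
K = ½mv² = 0.5·(6.64×10^-26)·(5.92×10^5)² = 1.16×10^-14 J = 72.6 keV.

K ≈ 72.6 keV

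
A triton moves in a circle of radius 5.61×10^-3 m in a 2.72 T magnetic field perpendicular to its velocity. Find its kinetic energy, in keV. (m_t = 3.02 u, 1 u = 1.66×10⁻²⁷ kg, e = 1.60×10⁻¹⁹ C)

K ≈ 3.72 keV

v = qBr/m = (1×1.60×10^-19)(2.72)(5.61×10^-3) / (5.01×10^-27) = 4.87×10^5 m/s.
K = ½mv² = 0.5·(5.01×10^-27)·(4.87×10^5)² = 5.95×10^-16 J = 3.72 keV.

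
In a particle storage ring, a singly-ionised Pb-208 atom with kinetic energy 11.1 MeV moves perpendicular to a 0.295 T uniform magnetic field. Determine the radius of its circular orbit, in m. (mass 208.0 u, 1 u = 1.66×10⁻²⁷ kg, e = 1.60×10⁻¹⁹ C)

Convert the energy: K = 11.1 MeV = 1.78×10^-12 J.
v = √(2K/m) = √(2·1.78×10^-12/3.45×10^-25) = 3.21×10^6 m/s.
r = mv/(qB) = (3.45×10^-25)(3.21×10^6) / [(1×1.60×10^-19)(0.295)] = 23.5 m.

r ≈ 23.5 m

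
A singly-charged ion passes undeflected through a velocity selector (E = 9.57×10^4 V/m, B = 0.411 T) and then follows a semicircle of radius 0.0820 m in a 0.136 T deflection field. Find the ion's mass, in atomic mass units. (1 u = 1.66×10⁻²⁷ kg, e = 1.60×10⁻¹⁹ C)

m ≈ 4.62 u

v = E/B₁ = 2.33×10^5 m/s.
From r = mv/(qB₂), m = qB₂r/v = (1×1.60×10^-19)(0.136)(0.0820) / (2.33×10^5) = 7.66×10^-27 kg.
In atomic mass units: m = 7.66×10^-27 / 1.66×10^-27 = 4.62 u.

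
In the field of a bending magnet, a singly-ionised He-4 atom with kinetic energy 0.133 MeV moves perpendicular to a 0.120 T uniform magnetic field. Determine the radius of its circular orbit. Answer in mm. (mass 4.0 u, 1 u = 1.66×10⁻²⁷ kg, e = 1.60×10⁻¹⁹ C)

r ≈ 876 mm

Convert the energy: K = 0.133 MeV = 2.13×10^-14 J.
v = √(2K/m) = √(2·2.13×10^-14/6.64×10^-27) = 2.53×10^6 m/s.
r = mv/(qB) = (6.64×10^-27)(2.53×10^6) / [(1×1.60×10^-19)(0.120)] = 0.876 m.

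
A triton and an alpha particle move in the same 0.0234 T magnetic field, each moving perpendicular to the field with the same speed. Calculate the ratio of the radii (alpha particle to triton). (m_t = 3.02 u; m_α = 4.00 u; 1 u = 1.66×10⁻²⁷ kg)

r = mv/(qB) ⇒ at equal v, r ∝ m/q.
r_{alpha particle}/r_{triton} = 0.662.

ratio ≈ 0.662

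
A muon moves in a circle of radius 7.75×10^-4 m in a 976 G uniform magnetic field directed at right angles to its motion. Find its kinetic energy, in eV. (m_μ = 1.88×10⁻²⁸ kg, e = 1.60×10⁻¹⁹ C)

K ≈ 2.43 eV

v = qBr/m = (1×1.60×10^-19)(0.0976)(7.75×10^-4) / (1.88×10^-28) = 6.44×10^4 m/s.
K = ½mv² = 0.5·(1.88×10^-28)·(6.44×10^4)² = 3.90×10^-19 J = 2.43 eV.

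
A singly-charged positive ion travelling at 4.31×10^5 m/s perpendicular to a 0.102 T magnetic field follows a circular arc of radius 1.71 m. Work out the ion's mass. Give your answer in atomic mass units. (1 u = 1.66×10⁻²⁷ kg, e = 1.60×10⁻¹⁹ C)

qvB = mv²/r ⇒ m = qBr/v.
m = (1×1.60×10^-19)(0.102)(1.71) / (4.31×10^5) = 6.47×10^-26 kg = 39.0 u.

m ≈ 39.0 u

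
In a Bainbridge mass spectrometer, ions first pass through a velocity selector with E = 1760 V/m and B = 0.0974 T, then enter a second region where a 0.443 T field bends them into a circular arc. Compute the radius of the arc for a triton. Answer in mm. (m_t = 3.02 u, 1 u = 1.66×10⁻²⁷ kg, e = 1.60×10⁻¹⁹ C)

r ≈ 1.28 mm

The selector passes v = E/B = 1760/0.0974 = 1.81×10^4 m/s.
In the deflection region, r = mv/(qB₂) = (5.01×10^-27)(1.81×10^4) / [(1×1.60×10^-19)(0.443)] = 1.28×10^-3 m.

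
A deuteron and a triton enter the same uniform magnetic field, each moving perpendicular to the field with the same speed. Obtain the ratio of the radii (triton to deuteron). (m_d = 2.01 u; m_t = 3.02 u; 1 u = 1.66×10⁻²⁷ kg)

ratio ≈ 1.50

r = mv/(qB) ⇒ at equal v, r ∝ m/q.
r_{triton}/r_{deuteron} = 1.50.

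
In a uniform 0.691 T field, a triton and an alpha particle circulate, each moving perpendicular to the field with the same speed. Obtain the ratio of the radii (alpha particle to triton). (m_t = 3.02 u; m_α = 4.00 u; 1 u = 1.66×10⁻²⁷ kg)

r = mv/(qB) ⇒ at equal v, r ∝ m/q.
r_{alpha particle}/r_{triton} = 0.662.

ratio ≈ 0.662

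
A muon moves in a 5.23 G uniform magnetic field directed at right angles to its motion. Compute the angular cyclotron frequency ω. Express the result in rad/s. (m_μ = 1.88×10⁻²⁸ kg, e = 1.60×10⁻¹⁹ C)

ω ≈ 4.45×10^5 rad/s

ω = qB/m = (1×1.60×10^-19)(5.23×10^-4) / (1.88×10^-28) = 4.45×10^5 rad/s.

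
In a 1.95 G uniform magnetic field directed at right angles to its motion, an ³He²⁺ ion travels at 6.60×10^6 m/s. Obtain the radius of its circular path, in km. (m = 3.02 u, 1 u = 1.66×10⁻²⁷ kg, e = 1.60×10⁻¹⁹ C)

r ≈ 0.530 km

The magnetic force provides the centripetal force: qvB = mv²/r, so r = mv/(qB).
r = (5.01×10^-27 kg)(6.60×10^6 m/s) / [(2×1.60×10^-19 C)(1.95×10^-4 T)] = 530 m.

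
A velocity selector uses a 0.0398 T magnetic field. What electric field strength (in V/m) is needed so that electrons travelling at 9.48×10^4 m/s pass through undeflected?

E ≈ 3770 V/m

qE = qvB ⇒ E = vB = (9.48×10^4)(0.0398) = 3770 V/m.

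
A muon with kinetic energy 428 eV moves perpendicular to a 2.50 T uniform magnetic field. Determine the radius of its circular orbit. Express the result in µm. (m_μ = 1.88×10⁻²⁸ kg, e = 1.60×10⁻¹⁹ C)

Convert the energy: K = 428 eV = 6.85×10^-17 J.
v = √(2K/m) = √(2·6.85×10^-17/1.88×10^-28) = 8.54×10^5 m/s.
r = mv/(qB) = (1.88×10^-28)(8.54×10^5) / [(1×1.60×10^-19)(2.50)] = 4.01×10^-4 m.

r ≈ 401 µm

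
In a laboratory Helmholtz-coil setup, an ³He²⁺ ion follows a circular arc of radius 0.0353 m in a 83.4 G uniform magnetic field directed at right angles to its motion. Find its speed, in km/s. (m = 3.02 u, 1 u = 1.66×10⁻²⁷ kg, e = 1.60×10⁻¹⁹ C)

v ≈ 18.8 km/s

From qvB = mv²/r, v = qBr/m.
v = (2×1.60×10^-19)(8.34×10^-3)(0.0353) / (5.01×10^-27) = 1.88×10^4 m/s.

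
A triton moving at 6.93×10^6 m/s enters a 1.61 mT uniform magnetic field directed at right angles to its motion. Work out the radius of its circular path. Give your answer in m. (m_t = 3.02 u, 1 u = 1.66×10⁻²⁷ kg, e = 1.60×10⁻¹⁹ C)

The magnetic force provides the centripetal force: qvB = mv²/r, so r = mv/(qB).
r = (5.01×10^-27 kg)(6.93×10^6 m/s) / [(1×1.60×10^-19 C)(1.61×10^-3 T)] = 135 m.

r ≈ 135 m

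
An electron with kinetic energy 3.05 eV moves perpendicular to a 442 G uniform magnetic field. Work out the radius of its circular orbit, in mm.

r ≈ 0.133 mm

Convert the energy: K = 3.05 eV = 4.88×10^-19 J.
v = √(2K/m) = √(2·4.88×10^-19/9.11×10^-31) = 1.04×10^6 m/s.
r = mv/(qB) = (9.11×10^-31)(1.04×10^6) / [(1×1.60×10^-19)(0.0442)] = 1.33×10^-4 m.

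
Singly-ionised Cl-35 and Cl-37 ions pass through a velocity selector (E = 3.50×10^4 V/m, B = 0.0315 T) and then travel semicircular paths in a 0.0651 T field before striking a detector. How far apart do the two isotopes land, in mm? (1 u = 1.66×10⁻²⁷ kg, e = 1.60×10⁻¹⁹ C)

Δd ≈ 708 mm

Both emerge at v = E/B₁ = 1.11×10^6 m/s.
r = mv/(qB₂), so r₁ = 6.198 m and r₂ = 6.552 m, giving Δr = 0.354 m.
After a semicircle each ion lands a diameter 2r from the entry slit, so the separation is 2Δr = 0.708 m.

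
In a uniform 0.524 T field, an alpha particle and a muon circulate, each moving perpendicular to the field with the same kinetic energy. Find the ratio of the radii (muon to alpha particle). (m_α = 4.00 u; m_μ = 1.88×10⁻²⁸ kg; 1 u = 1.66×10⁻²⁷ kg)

ratio ≈ 0.337

r = √(2mK)/(qB) ⇒ at equal K, r ∝ √m/q.
r_{muon}/r_{alpha particle} = 0.337.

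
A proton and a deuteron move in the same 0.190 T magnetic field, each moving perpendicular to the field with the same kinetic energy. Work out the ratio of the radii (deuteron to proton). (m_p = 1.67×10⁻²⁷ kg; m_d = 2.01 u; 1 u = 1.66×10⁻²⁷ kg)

ratio ≈ 1.41

r = √(2mK)/(qB) ⇒ at equal K, r ∝ √m/q.
r_{deuteron}/r_{proton} = 1.41.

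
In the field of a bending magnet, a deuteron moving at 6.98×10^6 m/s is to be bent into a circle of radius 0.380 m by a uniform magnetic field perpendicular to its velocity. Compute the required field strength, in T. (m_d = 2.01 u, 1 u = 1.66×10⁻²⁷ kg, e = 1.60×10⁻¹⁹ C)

B ≈ 0.383 T

qvB = mv²/r gives B = mv/(qr).
B = (3.34×10^-27)(6.98×10^6) / [(1×1.60×10^-19)(0.380)] = 0.383 T.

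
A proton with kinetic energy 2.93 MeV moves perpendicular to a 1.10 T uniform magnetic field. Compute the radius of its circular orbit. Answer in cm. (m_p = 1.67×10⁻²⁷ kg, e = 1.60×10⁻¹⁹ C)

r ≈ 22.5 cm

Convert the energy: K = 2.93 MeV = 4.69×10^-13 J.
v = √(2K/m) = √(2·4.69×10^-13/1.67×10^-27) = 2.37×10^7 m/s.
r = mv/(qB) = (1.67×10^-27)(2.37×10^7) / [(1×1.60×10^-19)(1.10)] = 0.225 m.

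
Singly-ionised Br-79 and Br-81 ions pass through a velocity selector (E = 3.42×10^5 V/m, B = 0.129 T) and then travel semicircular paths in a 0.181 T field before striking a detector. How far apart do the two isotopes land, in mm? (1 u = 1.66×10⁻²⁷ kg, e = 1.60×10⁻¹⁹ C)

Δd ≈ 608 mm

Both emerge at v = E/B₁ = 2.65×10^6 m/s.
r = mv/(qB₂), so r₁ = 12.005 m and r₂ = 12.309 m, giving Δr = 0.304 m.
After a semicircle each ion lands a diameter 2r from the entry slit, so the separation is 2Δr = 0.608 m.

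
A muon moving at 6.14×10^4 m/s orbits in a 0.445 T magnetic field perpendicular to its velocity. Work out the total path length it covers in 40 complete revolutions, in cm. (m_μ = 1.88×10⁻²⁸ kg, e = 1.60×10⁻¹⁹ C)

L ≈ 4.07 cm

r = mv/(qB) = 1.62×10^-4 m, so one revolution covers 2πr = 1.02×10^-3 m.
In 40 revolutions: L = 40·2πr = 0.0407 m.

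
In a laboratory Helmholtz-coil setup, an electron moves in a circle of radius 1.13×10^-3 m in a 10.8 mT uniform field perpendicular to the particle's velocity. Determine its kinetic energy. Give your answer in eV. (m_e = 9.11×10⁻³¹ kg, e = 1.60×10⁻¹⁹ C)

K ≈ 13.1 eV

v = qBr/m = (1×1.60×10^-19)(0.0108)(1.13×10^-3) / (9.11×10^-31) = 2.14×10^6 m/s.
K = ½mv² = 0.5·(9.11×10^-31)·(2.14×10^6)² = 2.09×10^-18 J = 13.1 eV.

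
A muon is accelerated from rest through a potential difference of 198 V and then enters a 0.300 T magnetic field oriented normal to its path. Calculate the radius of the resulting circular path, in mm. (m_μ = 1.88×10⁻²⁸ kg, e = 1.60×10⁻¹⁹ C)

r ≈ 2.27 mm

The kinetic energy gained is K = qV = (1×1.60×10^-19)(198) = 3.17×10^-17 J.
v = √(2K/m) = 5.81×10^5 m/s.
r = mv/(qB) = (1.88×10^-28)(5.81×10^5) / [(1×1.60×10^-19)(0.300)] = 2.27×10^-3 m.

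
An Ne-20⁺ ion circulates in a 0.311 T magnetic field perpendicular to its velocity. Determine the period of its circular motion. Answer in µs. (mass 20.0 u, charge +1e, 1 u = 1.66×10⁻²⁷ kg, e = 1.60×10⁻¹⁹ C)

T ≈ 4.19 µs

The cyclotron period is independent of speed: T = 2πm/(qB).
T = 2π(3.32×10^-26) / [(1×1.60×10^-19)(0.311)] = 4.19×10^-6 s.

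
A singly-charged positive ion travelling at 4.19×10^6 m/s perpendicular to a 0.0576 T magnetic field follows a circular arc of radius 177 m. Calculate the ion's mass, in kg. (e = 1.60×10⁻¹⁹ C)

qvB = mv²/r ⇒ m = qBr/v.
m = (1×1.60×10^-19)(0.0576)(177) / (4.19×10^6) = 3.89×10^-25 kg.

m ≈ 3.89×10^-25 kg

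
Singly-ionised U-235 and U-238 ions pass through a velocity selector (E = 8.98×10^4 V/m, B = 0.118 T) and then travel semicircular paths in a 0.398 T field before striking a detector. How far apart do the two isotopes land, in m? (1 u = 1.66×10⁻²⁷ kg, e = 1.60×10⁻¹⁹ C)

Δd ≈ 0.119 m

Both emerge at v = E/B₁ = 7.61×10^5 m/s.
r = mv/(qB₂), so r₁ = 4.6619 m and r₂ = 4.7215 m, giving Δr = 0.0595 m.
After a semicircle each ion lands a diameter 2r from the entry slit, so the separation is 2Δr = 0.119 m.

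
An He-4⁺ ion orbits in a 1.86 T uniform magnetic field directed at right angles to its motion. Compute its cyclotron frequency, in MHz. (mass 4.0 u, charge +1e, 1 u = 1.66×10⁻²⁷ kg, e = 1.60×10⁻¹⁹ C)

f ≈ 7.13 MHz

f = qB/(2πm) = (1×1.60×10^-19)(1.86) / [2π(6.64×10^-27)] = 7.13×10^6 Hz.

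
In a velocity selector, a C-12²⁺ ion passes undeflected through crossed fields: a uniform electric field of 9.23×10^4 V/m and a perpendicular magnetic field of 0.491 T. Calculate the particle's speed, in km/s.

v ≈ 188 km/s

For zero net force, qE = qvB, so v = E/B.
v = (9.23×10^4) / (0.491) = 1.88×10^5 m/s.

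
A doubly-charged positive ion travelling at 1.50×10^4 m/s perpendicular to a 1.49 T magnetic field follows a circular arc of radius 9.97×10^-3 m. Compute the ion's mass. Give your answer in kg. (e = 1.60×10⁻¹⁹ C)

qvB = mv²/r ⇒ m = qBr/v.
m = (2×1.60×10^-19)(1.49)(9.97×10^-3) / (1.50×10^4) = 3.17×10^-25 kg.

m ≈ 3.17×10^-25 kg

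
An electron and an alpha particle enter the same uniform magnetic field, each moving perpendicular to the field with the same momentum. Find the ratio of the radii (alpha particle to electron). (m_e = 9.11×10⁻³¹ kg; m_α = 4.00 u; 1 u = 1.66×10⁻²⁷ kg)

ratio ≈ 0.500

r = p/(qB) ⇒ at equal p, r ∝ 1/q.
r_{alpha particle}/r_{electron} = 0.500.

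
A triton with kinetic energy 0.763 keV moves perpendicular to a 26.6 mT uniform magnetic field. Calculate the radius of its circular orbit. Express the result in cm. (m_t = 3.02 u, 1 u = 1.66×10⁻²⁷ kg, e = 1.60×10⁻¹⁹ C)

Convert the energy: K = 0.763 keV = 1.22×10^-16 J.
v = √(2K/m) = √(2·1.22×10^-16/5.01×10^-27) = 2.21×10^5 m/s.
r = mv/(qB) = (5.01×10^-27)(2.21×10^5) / [(1×1.60×10^-19)(0.0266)] = 0.260 m.

r ≈ 26.0 cm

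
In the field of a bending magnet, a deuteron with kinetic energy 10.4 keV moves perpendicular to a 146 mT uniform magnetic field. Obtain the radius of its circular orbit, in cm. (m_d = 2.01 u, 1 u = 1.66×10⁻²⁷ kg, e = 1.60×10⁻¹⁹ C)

r ≈ 14.3 cm

Convert the energy: K = 10.4 keV = 1.66×10^-15 J.
v = √(2K/m) = √(2·1.66×10^-15/3.34×10^-27) = 9.99×10^5 m/s.
r = mv/(qB) = (3.34×10^-27)(9.99×10^5) / [(1×1.60×10^-19)(0.146)] = 0.143 m.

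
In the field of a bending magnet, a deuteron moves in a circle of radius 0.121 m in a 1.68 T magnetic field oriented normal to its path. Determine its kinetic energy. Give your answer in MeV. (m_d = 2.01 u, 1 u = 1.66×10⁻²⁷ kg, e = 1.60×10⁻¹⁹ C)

K ≈ 0.991 MeV

v = qBr/m = (1×1.60×10^-19)(1.68)(0.121) / (3.34×10^-27) = 9.75×10^6 m/s.
K = ½mv² = 0.5·(3.34×10^-27)·(9.75×10^6)² = 1.59×10^-13 J = 0.991 MeV.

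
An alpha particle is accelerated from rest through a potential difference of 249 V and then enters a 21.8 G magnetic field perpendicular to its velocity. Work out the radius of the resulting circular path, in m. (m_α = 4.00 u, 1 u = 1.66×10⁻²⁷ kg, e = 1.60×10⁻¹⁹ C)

The kinetic energy gained is K = qV = (2×1.60×10^-19)(249) = 7.97×10^-17 J.
v = √(2K/m) = 1.55×10^5 m/s.
r = mv/(qB) = (6.64×10^-27)(1.55×10^5) / [(2×1.60×10^-19)(2.18×10^-3)] = 1.47 m.

r ≈ 1.47 m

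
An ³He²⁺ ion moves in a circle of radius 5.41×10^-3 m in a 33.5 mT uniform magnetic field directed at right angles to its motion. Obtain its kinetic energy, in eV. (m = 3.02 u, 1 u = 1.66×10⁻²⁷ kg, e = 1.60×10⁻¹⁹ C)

K ≈ 2.10 eV

v = qBr/m = (2×1.60×10^-19)(0.0335)(5.41×10^-3) / (5.01×10^-27) = 1.16×10^4 m/s.
K = ½mv² = 0.5·(5.01×10^-27)·(1.16×10^4)² = 3.35×10^-19 J = 2.10 eV.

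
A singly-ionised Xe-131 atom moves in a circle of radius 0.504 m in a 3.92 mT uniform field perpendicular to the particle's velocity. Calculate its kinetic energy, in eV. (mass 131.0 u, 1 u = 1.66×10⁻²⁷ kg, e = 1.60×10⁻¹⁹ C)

v = qBr/m = (1×1.60×10^-19)(3.92×10^-3)(0.504) / (2.17×10^-25) = 1450 m/s.
K = ½mv² = 0.5·(2.17×10^-25)·(1450)² = 2.30×10^-19 J = 1.44 eV.

K ≈ 1.44 eV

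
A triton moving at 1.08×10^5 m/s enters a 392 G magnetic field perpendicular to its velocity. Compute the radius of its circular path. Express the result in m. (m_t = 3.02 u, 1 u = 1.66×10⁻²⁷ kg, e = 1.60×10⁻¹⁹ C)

The magnetic force provides the centripetal force: qvB = mv²/r, so r = mv/(qB).
r = (5.01×10^-27 kg)(1.08×10^5 m/s) / [(1×1.60×10^-19 C)(0.0392 T)] = 0.0863 m.

r ≈ 0.0863 m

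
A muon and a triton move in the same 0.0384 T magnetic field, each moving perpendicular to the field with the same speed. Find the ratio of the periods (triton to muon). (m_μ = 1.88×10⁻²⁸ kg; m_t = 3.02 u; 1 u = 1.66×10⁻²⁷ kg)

ratio ≈ 26.7

T = 2πm/(qB) is independent of speed, so T₂/T₁ = (m₂/q₂)/(m₁/q₁).
T_{triton}/T_{muon} = (5.01×10^-27/1e) / (1.88×10^-28/1e) = 26.7.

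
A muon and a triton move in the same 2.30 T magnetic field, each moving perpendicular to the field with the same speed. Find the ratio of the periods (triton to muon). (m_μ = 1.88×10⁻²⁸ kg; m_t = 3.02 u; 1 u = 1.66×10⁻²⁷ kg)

ratio ≈ 26.7

T = 2πm/(qB) is independent of speed, so T₂/T₁ = (m₂/q₂)/(m₁/q₁).
T_{triton}/T_{muon} = (5.01×10^-27/1e) / (1.88×10^-28/1e) = 26.7.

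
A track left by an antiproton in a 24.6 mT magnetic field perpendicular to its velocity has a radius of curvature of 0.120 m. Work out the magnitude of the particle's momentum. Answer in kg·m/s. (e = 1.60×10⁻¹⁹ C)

p ≈ 4.72×10^-22 kg·m/s

Since qvB = mv²/r, the momentum p = mv = qBr.
p = (1×1.60×10^-19)(0.0246)(0.120) = 4.72×10^-22 kg·m/s.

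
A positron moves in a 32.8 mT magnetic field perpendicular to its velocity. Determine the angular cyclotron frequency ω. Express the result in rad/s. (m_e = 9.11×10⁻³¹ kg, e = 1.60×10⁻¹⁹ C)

ω ≈ 5.76×10^9 rad/s

ω = qB/m = (1×1.60×10^-19)(0.0328) / (9.11×10^-31) = 5.76×10^9 rad/s.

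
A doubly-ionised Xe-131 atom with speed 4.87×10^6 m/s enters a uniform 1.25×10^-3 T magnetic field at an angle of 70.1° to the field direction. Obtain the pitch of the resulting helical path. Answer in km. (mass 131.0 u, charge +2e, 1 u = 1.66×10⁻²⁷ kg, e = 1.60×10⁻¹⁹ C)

pitch ≈ 5.66 km

The velocity component along B is v∥ = v cos70.1° = 1.66×10^6 m/s.
The cyclotron period T = 2πm/(qB) = 3.42×10^-3 s is set by m, q, B alone.
Pitch = v∥·T = (1.66×10^6)(3.42×10^-3) = 5660 m.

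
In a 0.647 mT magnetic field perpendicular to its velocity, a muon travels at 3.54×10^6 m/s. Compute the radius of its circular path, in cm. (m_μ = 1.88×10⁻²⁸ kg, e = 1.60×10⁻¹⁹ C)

The magnetic force provides the centripetal force: qvB = mv²/r, so r = mv/(qB).
r = (1.88×10^-28 kg)(3.54×10^6 m/s) / [(1×1.60×10^-19 C)(6.47×10^-4 T)] = 6.43 m.

r ≈ 643 cm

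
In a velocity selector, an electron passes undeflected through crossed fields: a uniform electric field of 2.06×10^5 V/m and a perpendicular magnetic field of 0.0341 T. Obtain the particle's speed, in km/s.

For zero net force, qE = qvB, so v = E/B.
v = (2.06×10^5) / (0.0341) = 6.04×10^6 m/s.

v ≈ 6040 km/s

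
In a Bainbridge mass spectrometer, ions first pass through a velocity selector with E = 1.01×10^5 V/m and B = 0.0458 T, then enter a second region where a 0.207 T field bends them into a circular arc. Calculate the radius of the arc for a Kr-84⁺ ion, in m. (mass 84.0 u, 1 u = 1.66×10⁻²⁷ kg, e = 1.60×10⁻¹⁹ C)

r ≈ 9.28 m

The selector passes v = E/B = 1.01×10^5/0.0458 = 2.21×10^6 m/s.
In the deflection region, r = mv/(qB₂) = (1.39×10^-25)(2.21×10^6) / [(1×1.60×10^-19)(0.207)] = 9.28 m.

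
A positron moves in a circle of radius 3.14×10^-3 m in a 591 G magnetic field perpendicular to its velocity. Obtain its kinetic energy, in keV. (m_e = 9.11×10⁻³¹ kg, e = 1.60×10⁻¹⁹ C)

v = qBr/m = (1×1.60×10^-19)(0.0591)(3.14×10^-3) / (9.11×10^-31) = 3.26×10^7 m/s.
K = ½mv² = 0.5·(9.11×10^-31)·(3.26×10^7)² = 4.84×10^-16 J = 3.02 keV.

K ≈ 3.02 keV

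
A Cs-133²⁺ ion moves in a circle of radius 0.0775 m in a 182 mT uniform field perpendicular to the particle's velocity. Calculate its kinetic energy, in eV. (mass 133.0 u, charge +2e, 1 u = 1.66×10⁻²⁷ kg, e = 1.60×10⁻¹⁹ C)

K ≈ 288 eV

v = qBr/m = (2×1.60×10^-19)(0.182)(0.0775) / (2.21×10^-25) = 2.04×10^4 m/s.
K = ½mv² = 0.5·(2.21×10^-25)·(2.04×10^4)² = 4.61×10^-17 J = 288 eV.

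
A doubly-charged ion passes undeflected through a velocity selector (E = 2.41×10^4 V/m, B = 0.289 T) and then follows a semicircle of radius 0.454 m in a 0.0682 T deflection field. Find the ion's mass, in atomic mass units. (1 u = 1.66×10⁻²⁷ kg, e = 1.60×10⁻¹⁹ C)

m ≈ 71.6 u

v = E/B₁ = 8.34×10^4 m/s.
From r = mv/(qB₂), m = qB₂r/v = (2×1.60×10^-19)(0.0682)(0.454) / (8.34×10^4) = 1.19×10^-25 kg.
In atomic mass units: m = 1.19×10^-25 / 1.66×10^-27 = 71.6 u.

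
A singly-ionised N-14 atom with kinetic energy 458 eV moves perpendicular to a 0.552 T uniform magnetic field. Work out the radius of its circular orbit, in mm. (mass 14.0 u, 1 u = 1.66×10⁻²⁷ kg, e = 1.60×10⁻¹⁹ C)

r ≈ 20.9 mm

Convert the energy: K = 458 eV = 7.33×10^-17 J.
v = √(2K/m) = √(2·7.33×10^-17/2.32×10^-26) = 7.94×10^4 m/s.
r = mv/(qB) = (2.32×10^-26)(7.94×10^4) / [(1×1.60×10^-19)(0.552)] = 0.0209 m.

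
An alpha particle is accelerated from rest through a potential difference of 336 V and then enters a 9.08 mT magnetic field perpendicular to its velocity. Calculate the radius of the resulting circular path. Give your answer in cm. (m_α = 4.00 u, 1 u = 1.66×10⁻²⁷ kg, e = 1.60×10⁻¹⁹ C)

r ≈ 41.1 cm

The kinetic energy gained is K = qV = (2×1.60×10^-19)(336) = 1.08×10^-16 J.
v = √(2K/m) = 1.80×10^5 m/s.
r = mv/(qB) = (6.64×10^-27)(1.80×10^5) / [(2×1.60×10^-19)(9.08×10^-3)] = 0.411 m.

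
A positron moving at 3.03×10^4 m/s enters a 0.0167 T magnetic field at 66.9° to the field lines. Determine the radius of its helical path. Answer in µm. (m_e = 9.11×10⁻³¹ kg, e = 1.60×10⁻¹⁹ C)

Only the perpendicular component v⊥ = v sin66.9° = 2.79×10^4 m/s is bent by the field.
r = m v⊥ /(qB) = (9.11×10^-31)(2.79×10^4) / [(1×1.60×10^-19)(0.0167)] = 9.50×10^-6 m.

r ≈ 9.50 µm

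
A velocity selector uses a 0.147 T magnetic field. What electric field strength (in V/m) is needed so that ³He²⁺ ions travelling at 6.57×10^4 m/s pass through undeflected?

qE = qvB ⇒ E = vB = (6.57×10^4)(0.147) = 9660 V/m.

E ≈ 9660 V/m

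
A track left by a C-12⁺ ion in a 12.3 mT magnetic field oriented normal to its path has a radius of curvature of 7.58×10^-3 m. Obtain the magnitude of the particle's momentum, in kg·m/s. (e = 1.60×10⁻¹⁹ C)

p ≈ 1.49×10^-23 kg·m/s

Since qvB = mv²/r, the momentum p = mv = qBr.
p = (1×1.60×10^-19)(0.0123)(7.58×10^-3) = 1.49×10^-23 kg·m/s.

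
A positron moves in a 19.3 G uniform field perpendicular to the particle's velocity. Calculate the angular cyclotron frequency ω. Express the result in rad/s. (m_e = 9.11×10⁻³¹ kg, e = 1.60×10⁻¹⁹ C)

ω ≈ 3.39×10^8 rad/s

ω = qB/m = (1×1.60×10^-19)(1.93×10^-3) / (9.11×10^-31) = 3.39×10^8 rad/s.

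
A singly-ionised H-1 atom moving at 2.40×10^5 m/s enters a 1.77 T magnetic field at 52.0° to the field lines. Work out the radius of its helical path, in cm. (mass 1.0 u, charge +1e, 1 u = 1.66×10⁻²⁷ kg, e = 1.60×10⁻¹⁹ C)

r ≈ 0.111 cm

Only the perpendicular component v⊥ = v sin52.0° = 1.89×10^5 m/s is bent by the field.
r = m v⊥ /(qB) = (1.66×10^-27)(1.89×10^5) / [(1×1.60×10^-19)(1.77)] = 1.11×10^-3 m.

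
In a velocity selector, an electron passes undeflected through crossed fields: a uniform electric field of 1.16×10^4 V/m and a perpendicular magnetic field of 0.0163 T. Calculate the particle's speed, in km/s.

For zero net force, qE = qvB, so v = E/B.
v = (1.16×10^4) / (0.0163) = 7.12×10^5 m/s.

v ≈ 712 km/s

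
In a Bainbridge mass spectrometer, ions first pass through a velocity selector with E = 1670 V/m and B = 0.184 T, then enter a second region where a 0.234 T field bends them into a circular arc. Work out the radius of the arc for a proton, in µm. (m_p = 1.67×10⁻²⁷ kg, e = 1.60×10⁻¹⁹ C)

r ≈ 405 µm

The selector passes v = E/B = 1670/0.184 = 9080 m/s.
In the deflection region, r = mv/(qB₂) = (1.67×10^-27)(9080) / [(1×1.60×10^-19)(0.234)] = 4.05×10^-4 m.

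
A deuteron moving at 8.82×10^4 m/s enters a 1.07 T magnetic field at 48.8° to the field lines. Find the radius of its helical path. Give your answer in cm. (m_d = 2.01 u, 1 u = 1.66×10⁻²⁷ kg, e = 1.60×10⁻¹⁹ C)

Only the perpendicular component v⊥ = v sin48.8° = 6.64×10^4 m/s is bent by the field.
r = m v⊥ /(qB) = (3.34×10^-27)(6.64×10^4) / [(1×1.60×10^-19)(1.07)] = 1.29×10^-3 m.

r ≈ 0.129 cm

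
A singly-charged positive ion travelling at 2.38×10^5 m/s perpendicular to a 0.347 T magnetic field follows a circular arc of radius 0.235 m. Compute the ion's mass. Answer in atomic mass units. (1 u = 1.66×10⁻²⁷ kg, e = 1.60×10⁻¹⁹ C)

qvB = mv²/r ⇒ m = qBr/v.
m = (1×1.60×10^-19)(0.347)(0.235) / (2.38×10^5) = 5.48×10^-26 kg = 33.0 u.

m ≈ 33.0 u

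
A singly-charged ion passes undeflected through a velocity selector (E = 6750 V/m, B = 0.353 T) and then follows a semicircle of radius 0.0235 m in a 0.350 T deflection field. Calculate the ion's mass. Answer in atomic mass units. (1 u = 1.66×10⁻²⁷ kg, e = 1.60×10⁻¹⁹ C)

v = E/B₁ = 1.91×10^4 m/s.
From r = mv/(qB₂), m = qB₂r/v = (1×1.60×10^-19)(0.350)(0.0235) / (1.91×10^4) = 6.88×10^-26 kg.
In atomic mass units: m = 6.88×10^-26 / 1.66×10^-27 = 41.5 u.

m ≈ 41.5 u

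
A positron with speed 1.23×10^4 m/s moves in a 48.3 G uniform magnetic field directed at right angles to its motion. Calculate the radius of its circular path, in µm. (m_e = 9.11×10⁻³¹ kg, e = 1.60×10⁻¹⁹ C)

The magnetic force provides the centripetal force: qvB = mv²/r, so r = mv/(qB).
r = (9.11×10^-31 kg)(1.23×10^4 m/s) / [(1×1.60×10^-19 C)(4.83×10^-3 T)] = 1.45×10^-5 m.

r ≈ 14.5 µm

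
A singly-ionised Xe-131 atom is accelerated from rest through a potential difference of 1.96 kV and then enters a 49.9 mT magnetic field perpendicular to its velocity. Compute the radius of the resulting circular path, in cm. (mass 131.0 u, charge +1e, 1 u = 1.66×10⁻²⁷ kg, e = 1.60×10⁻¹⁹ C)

r ≈ 146 cm

The kinetic energy gained is K = qV = (1×1.60×10^-19)(1960) = 3.14×10^-16 J.
v = √(2K/m) = 5.37×10^4 m/s.
r = mv/(qB) = (2.17×10^-25)(5.37×10^4) / [(1×1.60×10^-19)(0.0499)] = 1.46 m.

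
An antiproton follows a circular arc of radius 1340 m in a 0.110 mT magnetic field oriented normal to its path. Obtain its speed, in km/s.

v ≈ 14100 km/s

From qvB = mv²/r, v = qBr/m.
v = (1×1.60×10^-19)(1.10×10^-4)(1340) / (1.67×10^-27) = 1.41×10^7 m/s.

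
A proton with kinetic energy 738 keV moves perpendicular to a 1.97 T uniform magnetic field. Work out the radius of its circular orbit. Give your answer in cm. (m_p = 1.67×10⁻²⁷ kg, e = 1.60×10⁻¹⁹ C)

r ≈ 6.30 cm

Convert the energy: K = 738 keV = 1.18×10^-13 J.
v = √(2K/m) = √(2·1.18×10^-13/1.67×10^-27) = 1.19×10^7 m/s.
r = mv/(qB) = (1.67×10^-27)(1.19×10^7) / [(1×1.60×10^-19)(1.97)] = 0.0630 m.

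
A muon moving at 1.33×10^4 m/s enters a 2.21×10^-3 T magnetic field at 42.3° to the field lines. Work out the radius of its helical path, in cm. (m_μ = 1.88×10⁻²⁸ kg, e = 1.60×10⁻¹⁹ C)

Only the perpendicular component v⊥ = v sin42.3° = 8950 m/s is bent by the field.
r = m v⊥ /(qB) = (1.88×10^-28)(8950) / [(1×1.60×10^-19)(2.21×10^-3)] = 4.76×10^-3 m.

r ≈ 0.476 cm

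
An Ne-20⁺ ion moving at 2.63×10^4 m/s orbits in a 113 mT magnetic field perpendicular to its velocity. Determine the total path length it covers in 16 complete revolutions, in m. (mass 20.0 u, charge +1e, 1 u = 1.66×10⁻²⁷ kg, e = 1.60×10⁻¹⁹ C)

r = mv/(qB) = 0.0483 m, so one revolution covers 2πr = 0.303 m.
In 16 revolutions: L = 16·2πr = 4.86 m.

L ≈ 4.86 m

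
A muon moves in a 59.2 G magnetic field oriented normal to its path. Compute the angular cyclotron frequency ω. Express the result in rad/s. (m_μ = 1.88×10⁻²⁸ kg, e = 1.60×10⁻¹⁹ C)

ω ≈ 5.04×10^6 rad/s

ω = qB/m = (1×1.60×10^-19)(5.92×10^-3) / (1.88×10^-28) = 5.04×10^6 rad/s.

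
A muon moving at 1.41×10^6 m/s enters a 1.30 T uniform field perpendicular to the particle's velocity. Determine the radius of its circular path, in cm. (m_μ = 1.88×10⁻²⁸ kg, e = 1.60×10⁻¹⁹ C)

The magnetic force provides the centripetal force: qvB = mv²/r, so r = mv/(qB).
r = (1.88×10^-28 kg)(1.41×10^6 m/s) / [(1×1.60×10^-19 C)(1.30 T)] = 1.27×10^-3 m.

r ≈ 0.127 cm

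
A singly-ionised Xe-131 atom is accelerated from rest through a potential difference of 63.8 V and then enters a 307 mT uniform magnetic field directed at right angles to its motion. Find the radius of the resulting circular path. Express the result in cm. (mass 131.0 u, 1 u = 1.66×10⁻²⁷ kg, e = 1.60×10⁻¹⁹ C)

r ≈ 4.29 cm

The kinetic energy gained is K = qV = (1×1.60×10^-19)(63.8) = 1.02×10^-17 J.
v = √(2K/m) = 9690 m/s.
r = mv/(qB) = (2.17×10^-25)(9690) / [(1×1.60×10^-19)(0.307)] = 0.0429 m.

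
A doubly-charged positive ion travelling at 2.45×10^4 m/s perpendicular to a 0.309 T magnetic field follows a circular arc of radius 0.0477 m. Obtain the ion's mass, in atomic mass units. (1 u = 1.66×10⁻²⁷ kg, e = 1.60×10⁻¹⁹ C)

qvB = mv²/r ⇒ m = qBr/v.
m = (2×1.60×10^-19)(0.309)(0.0477) / (2.45×10^4) = 1.93×10^-25 kg = 116 u.

m ≈ 116 u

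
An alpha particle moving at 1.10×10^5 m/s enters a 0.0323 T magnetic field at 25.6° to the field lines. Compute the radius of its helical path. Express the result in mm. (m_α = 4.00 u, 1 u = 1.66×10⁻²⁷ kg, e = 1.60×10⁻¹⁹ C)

r ≈ 30.5 mm

Only the perpendicular component v⊥ = v sin25.6° = 4.75×10^4 m/s is bent by the field.
r = m v⊥ /(qB) = (6.64×10^-27)(4.75×10^4) / [(2×1.60×10^-19)(0.0323)] = 0.0305 m.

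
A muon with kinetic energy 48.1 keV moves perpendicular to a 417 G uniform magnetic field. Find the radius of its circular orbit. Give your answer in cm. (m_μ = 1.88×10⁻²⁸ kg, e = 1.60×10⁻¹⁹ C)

r ≈ 25.5 cm

Convert the energy: K = 48.1 keV = 7.70×10^-15 J.
v = √(2K/m) = √(2·7.70×10^-15/1.88×10^-28) = 9.05×10^6 m/s.
r = mv/(qB) = (1.88×10^-28)(9.05×10^6) / [(1×1.60×10^-19)(0.0417)] = 0.255 m.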